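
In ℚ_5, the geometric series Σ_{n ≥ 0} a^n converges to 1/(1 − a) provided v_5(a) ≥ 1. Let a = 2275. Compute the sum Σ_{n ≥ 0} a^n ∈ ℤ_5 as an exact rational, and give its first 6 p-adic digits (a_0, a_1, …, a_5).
Σ a^n = 1/(1 − a) = -1/2274;  first 6 digits = (1, 0, 1, 3, 4, 1)

v_5(a) = 2 ≥ 1, so the series converges in ℤ_5 to 1/(1 − a) = 1/(1 − 2275) = -1/2274. Expand this rational in ℤ_5: compute digits iteratively via d_i = x_i mod 5, x_{i+1} = (x_i − d_i)/5. The first 6 digits are (1, 0, 1, 3, 4, 1).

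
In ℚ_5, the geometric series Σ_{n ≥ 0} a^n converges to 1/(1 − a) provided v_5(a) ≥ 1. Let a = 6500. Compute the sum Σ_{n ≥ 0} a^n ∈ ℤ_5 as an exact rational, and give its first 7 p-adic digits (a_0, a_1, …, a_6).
Σ a^n = 1/(1 − a) = -1/6499;  first 7 digits = (1, 0, 0, 2, 0, 2, 4)

v_5(a) = 3 ≥ 1, so the series converges in ℤ_5 to 1/(1 − a) = 1/(1 − 6500) = -1/6499. Expand this rational in ℤ_5: compute digits iteratively via d_i = x_i mod 5, x_{i+1} = (x_i − d_i)/5. The first 7 digits are (1, 0, 0, 2, 0, 2, 4).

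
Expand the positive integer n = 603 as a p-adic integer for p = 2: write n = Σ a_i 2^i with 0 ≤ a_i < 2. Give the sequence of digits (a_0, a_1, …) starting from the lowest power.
(a_0, a_1, …) = (1, 1, 0, 1, 1, 0, 1, 0, 0, 1)

Repeated division by 2 gives the digits low-to-high: 603 = 1 + 1·2^1 + 1·2^3 + 1·2^4 + 1·2^6 + 1·2^9. Digit sequence: (1, 1, 0, 1, 1, 0, 1, 0, 0, 1).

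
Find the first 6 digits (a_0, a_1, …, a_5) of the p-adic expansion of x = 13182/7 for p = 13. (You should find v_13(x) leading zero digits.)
(a_0, …, a_5) = (0, 0, 0, 12, 1, 11)

v_13(13182/7) = 3, so a_0 = ... = a_2 = 0. Factor out: x = 13^3 · u with u = 6/7 a unit in ℤ_13. Expand u iteratively via a_{v+i} = u_i mod 13, u_{i+1} = (u_i − a_{v+i})/13:
  u_0 = 6/7;  a_3 = 12;  u_1 = (u_0 − 12)/13 = -6/7
  u_1 = -6/7;  a_4 = 1;  u_2 = (u_1 − 1)/13 = -1/7
  u_2 = -1/7;  a_5 = 11;  u_3 = (u_2 − 11)/13 = -6/7
Digits: (0, 0, 0, 12, 1, 11).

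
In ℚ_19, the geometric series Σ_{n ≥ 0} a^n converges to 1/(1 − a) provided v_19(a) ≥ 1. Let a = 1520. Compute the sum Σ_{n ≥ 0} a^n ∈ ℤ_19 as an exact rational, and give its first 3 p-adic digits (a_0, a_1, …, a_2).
Σ a^n = 1/(1 − a) = -1/1519;  first 3 digits = (1, 4, 1)

v_19(a) = 1 ≥ 1, so the series converges in ℤ_19 to 1/(1 − a) = 1/(1 − 1520) = -1/1519. Expand this rational in ℤ_19: compute digits iteratively via d_i = x_i mod 19, x_{i+1} = (x_i − d_i)/19. The first 3 digits are (1, 4, 1).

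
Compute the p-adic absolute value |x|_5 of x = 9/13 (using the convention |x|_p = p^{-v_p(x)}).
|9/13|_5 = 1

Step 1 — compute v_5(x) by factoring powers of 5 out of the numerator and denominator: v_5(9/13) = 0. Step 2 — apply |x|_p = p^{-v_p(x)} = 5^{0} = 1.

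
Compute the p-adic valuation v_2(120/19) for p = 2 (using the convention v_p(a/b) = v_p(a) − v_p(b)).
v_2(120/19) = 3

Factor powers of 2 from the numerator and denominator of the reduced fraction: 120 = 2^3 · 15 and 19 = 2^0 · 19. Apply v_p(a/b) = v_p(a) − v_p(b): v_2(120/19) = 3 − 0 = 3.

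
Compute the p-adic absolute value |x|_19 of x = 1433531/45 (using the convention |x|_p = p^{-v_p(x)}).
|1433531/45|_19 = 1/130321

Step 1 — compute v_19(x) by factoring powers of 19 out of the numerator and denominator: v_19(1433531/45) = 4. Step 2 — apply |x|_p = p^{-v_p(x)} = 19^{-4} = 1/130321.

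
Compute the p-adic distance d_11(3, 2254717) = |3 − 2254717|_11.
d_11(3, 2254717) = 1/161051

Step 1 — x − y = 3 − 2254717 = -2254714. Step 2 — v_11(-2254714) = 5 (factor: -2254714 = −(11^5 · 14); the sign does not affect v_p). Step 3 — |x − y|_11 = 11^{-5} = 1/161051.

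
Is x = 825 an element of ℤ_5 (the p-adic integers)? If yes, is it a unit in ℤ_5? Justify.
x ∈ ℤ_5 but not a unit; v_5(x) = 2 > 0

ℤ_5 = {x ∈ ℚ_5 : v_5(x) ≥ 0} and ℤ_5^× = {x ∈ ℤ_5 : v_5(x) = 0}. Here v_5(825) = v_5(num) − v_5(den) = 2; compare against these criteria.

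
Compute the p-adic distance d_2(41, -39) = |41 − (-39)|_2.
d_2(41, -39) = 1/16

Step 1 — x − y = 41 − (-39) = 80. Step 2 — v_2(80) = 4 (factor: 80 = (2^4 · 5); the sign does not affect v_p). Step 3 — |x − y|_2 = 2^{-4} = 1/16.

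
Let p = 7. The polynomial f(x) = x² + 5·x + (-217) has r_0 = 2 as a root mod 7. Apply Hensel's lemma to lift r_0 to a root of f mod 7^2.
r_1 = 30 (mod 49)

Hensel: r_{i+1} = r_i − f(r_i)·(f′(r_i))^{-1} mod 7^{i+2}, f′(x) = 2x + 5. Iterate:
  r_0 = 2 (mod 7)
  r_1 = 30 (mod 49)
Final: r = 30 satisfies f(r) ≡ 0 mod 7^2.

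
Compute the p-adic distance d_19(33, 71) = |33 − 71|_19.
d_19(33, 71) = 1/19

Step 1 — x − y = 33 − 71 = -38. Step 2 — v_19(-38) = 1 (factor: -38 = −(19^1 · 2); the sign does not affect v_p). Step 3 — |x − y|_19 = 19^{-1} = 1/19.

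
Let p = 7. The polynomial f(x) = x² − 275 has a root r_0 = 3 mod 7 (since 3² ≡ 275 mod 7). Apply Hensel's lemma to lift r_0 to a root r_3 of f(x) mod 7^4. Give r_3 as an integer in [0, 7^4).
r_3 = 717 (mod 2401)

Hensel's recurrence: r_{i+1} = r_i − f(r_i)·(f′(r_i))^{-1} mod 7^{i+2}, with f′(x) = 2x. Iterate:
  r_0 = 3 (mod 7)
  r_1 = 31 (mod 49)
  r_2 = 31 (mod 343)
  r_3 = 717 (mod 2401)
Final: r_3 = 717, and one checks f(r_3) ≡ 0 mod 7^4.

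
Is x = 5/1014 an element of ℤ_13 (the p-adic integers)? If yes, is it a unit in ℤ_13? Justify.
x ∉ ℤ_13 (v_13(x) = -2 < 0)

ℤ_13 = {x ∈ ℚ_13 : v_13(x) ≥ 0} and ℤ_13^× = {x ∈ ℤ_13 : v_13(x) = 0}. Here v_13(5/1014) = v_13(num) − v_13(den) = -2; compare against these criteria.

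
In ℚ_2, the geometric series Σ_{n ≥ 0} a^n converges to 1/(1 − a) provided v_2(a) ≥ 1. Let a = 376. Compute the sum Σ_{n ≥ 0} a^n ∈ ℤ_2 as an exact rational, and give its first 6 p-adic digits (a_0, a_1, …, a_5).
Σ a^n = 1/(1 − a) = -1/375;  first 6 digits = (1, 0, 0, 1, 1, 1)

v_2(a) = 3 ≥ 1, so the series converges in ℤ_2 to 1/(1 − a) = 1/(1 − 376) = -1/375. Expand this rational in ℤ_2: compute digits iteratively via d_i = x_i mod 2, x_{i+1} = (x_i − d_i)/2. The first 6 digits are (1, 0, 0, 1, 1, 1).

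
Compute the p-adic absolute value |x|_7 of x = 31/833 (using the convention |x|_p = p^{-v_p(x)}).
|31/833|_7 = 49

Step 1 — compute v_7(x) by factoring powers of 7 out of the numerator and denominator: v_7(31/833) = -2. Step 2 — apply |x|_p = p^{-v_p(x)} = 7^{2} = 49.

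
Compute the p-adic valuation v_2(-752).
v_2(-752) = 4

v_2(n) is the largest exponent k such that 2^k divides n. Factor out: -752 = -2^4 · 47. (Sign doesn't affect v_p.) So v_2(-752) = 4.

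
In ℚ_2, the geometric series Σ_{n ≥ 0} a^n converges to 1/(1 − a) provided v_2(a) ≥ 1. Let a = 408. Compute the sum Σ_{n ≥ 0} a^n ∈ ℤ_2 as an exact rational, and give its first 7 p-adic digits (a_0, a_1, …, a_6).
Σ a^n = 1/(1 − a) = -1/407;  first 7 digits = (1, 0, 0, 1, 1, 0, 1)

v_2(a) = 3 ≥ 1, so the series converges in ℤ_2 to 1/(1 − a) = 1/(1 − 408) = -1/407. Expand this rational in ℤ_2: compute digits iteratively via d_i = x_i mod 2, x_{i+1} = (x_i − d_i)/2. The first 7 digits are (1, 0, 0, 1, 1, 0, 1).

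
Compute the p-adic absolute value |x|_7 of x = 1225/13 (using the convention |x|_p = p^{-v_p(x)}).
|1225/13|_7 = 1/49

Step 1 — compute v_7(x) by factoring powers of 7 out of the numerator and denominator: v_7(1225/13) = 2. Step 2 — apply |x|_p = p^{-v_p(x)} = 7^{-2} = 1/49.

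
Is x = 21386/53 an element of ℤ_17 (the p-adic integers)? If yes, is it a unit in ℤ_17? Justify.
x ∈ ℤ_17 but not a unit; v_17(x) = 2 > 0

ℤ_17 = {x ∈ ℚ_17 : v_17(x) ≥ 0} and ℤ_17^× = {x ∈ ℤ_17 : v_17(x) = 0}. Here v_17(21386/53) = v_17(num) − v_17(den) = 2; compare against these criteria.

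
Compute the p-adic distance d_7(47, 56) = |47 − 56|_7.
d_7(47, 56) = 1

Step 1 — x − y = 47 − 56 = -9. Step 2 — v_7(-9) = 0 (factor: -9 = −(7^0 · 9); the sign does not affect v_p). Step 3 — |x − y|_7 = 7^{0} = 1.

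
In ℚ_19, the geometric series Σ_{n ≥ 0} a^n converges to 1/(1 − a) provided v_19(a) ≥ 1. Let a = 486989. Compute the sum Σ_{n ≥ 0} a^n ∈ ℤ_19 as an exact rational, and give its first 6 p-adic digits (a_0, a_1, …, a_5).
Σ a^n = 1/(1 − a) = -1/486988;  first 6 digits = (1, 0, 0, 14, 3, 0)

v_19(a) = 3 ≥ 1, so the series converges in ℤ_19 to 1/(1 − a) = 1/(1 − 486989) = -1/486988. Expand this rational in ℤ_19: compute digits iteratively via d_i = x_i mod 19, x_{i+1} = (x_i − d_i)/19. The first 6 digits are (1, 0, 0, 14, 3, 0).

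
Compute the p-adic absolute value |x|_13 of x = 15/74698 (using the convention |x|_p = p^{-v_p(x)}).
|15/74698|_13 = 2197

Step 1 — compute v_13(x) by factoring powers of 13 out of the numerator and denominator: v_13(15/74698) = -3. Step 2 — apply |x|_p = p^{-v_p(x)} = 13^{3} = 2197.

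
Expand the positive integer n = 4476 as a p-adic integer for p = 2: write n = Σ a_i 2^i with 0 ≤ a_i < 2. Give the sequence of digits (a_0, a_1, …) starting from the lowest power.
(a_0, a_1, …) = (0, 0, 1, 1, 1, 1, 1, 0, 1, 0, 0, 0, 1)

Repeated division by 2 gives the digits low-to-high: 4476 = 1·2^2 + 1·2^3 + 1·2^4 + 1·2^5 + 1·2^6 + 1·2^8 + 1·2^12. Digit sequence: (0, 0, 1, 1, 1, 1, 1, 0, 1, 0, 0, 0, 1).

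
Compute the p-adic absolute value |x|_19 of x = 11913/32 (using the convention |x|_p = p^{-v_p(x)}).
|11913/32|_19 = 1/361

Step 1 — compute v_19(x) by factoring powers of 19 out of the numerator and denominator: v_19(11913/32) = 2. Step 2 — apply |x|_p = p^{-v_p(x)} = 19^{-2} = 1/361.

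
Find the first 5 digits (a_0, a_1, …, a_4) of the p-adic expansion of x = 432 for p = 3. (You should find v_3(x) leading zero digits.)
(a_0, …, a_4) = (0, 0, 0, 1, 2)

v_3(432) = 3, so a_0 = ... = a_2 = 0. Factor out: x = 3^3 · u with u = 16 a unit in ℤ_3. Expand u iteratively via a_{v+i} = u_i mod 3, u_{i+1} = (u_i − a_{v+i})/3:
  u_0 = 16;  a_3 = 1;  u_1 = (u_0 − 1)/3 = 5
  u_1 = 5;  a_4 = 2;  u_2 = (u_1 − 2)/3 = 1
Digits: (0, 0, 0, 1, 2).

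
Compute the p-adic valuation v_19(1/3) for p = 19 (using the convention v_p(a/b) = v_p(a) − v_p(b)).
v_19(1/3) = 0

Factor powers of 19 from the numerator and denominator of the reduced fraction: 1 = 19^0 · 1 and 3 = 19^0 · 3. Apply v_p(a/b) = v_p(a) − v_p(b): v_19(1/3) = 0 − 0 = 0.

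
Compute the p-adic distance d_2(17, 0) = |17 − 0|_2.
d_2(17, 0) = 1

Step 1 — x − y = 17 − 0 = 17. Step 2 — v_2(17) = 0 (factor: 17 = (2^0 · 17); the sign does not affect v_p). Step 3 — |x − y|_2 = 2^{0} = 1.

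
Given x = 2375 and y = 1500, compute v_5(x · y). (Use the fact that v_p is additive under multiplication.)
v_5(3562500) = 6

v_p(x) = 3 (factor: 2375 = 5^3 · 19); v_p(y) = 3 (factor: 1500 = 5^3 · 12). Additivity: v_p(xy) = v_p(x) + v_p(y) = 3 + 3 = 6. (Direct check: xy = 3562500 = 5^6 · (228).)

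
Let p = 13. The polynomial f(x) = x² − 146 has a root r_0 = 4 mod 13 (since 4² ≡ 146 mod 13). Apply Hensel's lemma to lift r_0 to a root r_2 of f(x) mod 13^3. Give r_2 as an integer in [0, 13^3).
r_2 = 485 (mod 2197)

Hensel's recurrence: r_{i+1} = r_i − f(r_i)·(f′(r_i))^{-1} mod 13^{i+2}, with f′(x) = 2x. Iterate:
  r_0 = 4 (mod 13)
  r_1 = 147 (mod 169)
  r_2 = 485 (mod 2197)
Final: r_2 = 485, and one checks f(r_2) ≡ 0 mod 13^3.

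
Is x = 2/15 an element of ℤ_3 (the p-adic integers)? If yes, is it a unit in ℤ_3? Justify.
x ∉ ℤ_3 (v_3(x) = -1 < 0)

ℤ_3 = {x ∈ ℚ_3 : v_3(x) ≥ 0} and ℤ_3^× = {x ∈ ℤ_3 : v_3(x) = 0}. Here v_3(2/15) = v_3(num) − v_3(den) = -1; compare against these criteria.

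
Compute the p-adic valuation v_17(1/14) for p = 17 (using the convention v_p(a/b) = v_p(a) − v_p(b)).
v_17(1/14) = 0

Factor powers of 17 from the numerator and denominator of the reduced fraction: 1 = 17^0 · 1 and 14 = 17^0 · 14. Apply v_p(a/b) = v_p(a) − v_p(b): v_17(1/14) = 0 − 0 = 0.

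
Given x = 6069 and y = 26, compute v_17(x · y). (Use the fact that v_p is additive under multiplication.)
v_17(157794) = 2

v_p(x) = 2 (factor: 6069 = 17^2 · 21); v_p(y) = 0 (factor: 26 = 17^0 · 26). Additivity: v_p(xy) = v_p(x) + v_p(y) = 2 + 0 = 2. (Direct check: xy = 157794 = 17^2 · (546).)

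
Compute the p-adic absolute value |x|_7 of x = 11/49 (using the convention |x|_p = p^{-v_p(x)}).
|11/49|_7 = 49

Step 1 — compute v_7(x) by factoring powers of 7 out of the numerator and denominator: v_7(11/49) = -2. Step 2 — apply |x|_p = p^{-v_p(x)} = 7^{2} = 49.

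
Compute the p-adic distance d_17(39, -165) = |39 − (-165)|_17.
d_17(39, -165) = 1/17

Step 1 — x − y = 39 − (-165) = 204. Step 2 — v_17(204) = 1 (factor: 204 = (17^1 · 12); the sign does not affect v_p). Step 3 — |x − y|_17 = 17^{-1} = 1/17.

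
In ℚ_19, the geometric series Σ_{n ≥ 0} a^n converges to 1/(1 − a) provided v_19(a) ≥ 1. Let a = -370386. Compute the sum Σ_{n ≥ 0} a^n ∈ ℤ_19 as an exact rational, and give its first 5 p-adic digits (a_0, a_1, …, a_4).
Σ a^n = 1/(1 − a) = 1/370387;  first 5 digits = (1, 0, 0, 3, 16)

v_19(a) = 3 ≥ 1, so the series converges in ℤ_19 to 1/(1 − a) = 1/(1 − (-370386)) = 1/370387. Expand this rational in ℤ_19: compute digits iteratively via d_i = x_i mod 19, x_{i+1} = (x_i − d_i)/19. The first 5 digits are (1, 0, 0, 3, 16).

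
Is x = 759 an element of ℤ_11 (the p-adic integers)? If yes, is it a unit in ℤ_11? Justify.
x ∈ ℤ_11 but not a unit; v_11(x) = 1 > 0

ℤ_11 = {x ∈ ℚ_11 : v_11(x) ≥ 0} and ℤ_11^× = {x ∈ ℤ_11 : v_11(x) = 0}. Here v_11(759) = v_11(num) − v_11(den) = 1; compare against these criteria.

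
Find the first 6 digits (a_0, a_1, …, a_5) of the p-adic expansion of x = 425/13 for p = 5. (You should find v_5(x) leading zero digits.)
(a_0, …, a_5) = (0, 0, 4, 1, 2, 3)

v_5(425/13) = 2, so a_0 = ... = a_1 = 0. Factor out: x = 5^2 · u with u = 17/13 a unit in ℤ_5. Expand u iteratively via a_{v+i} = u_i mod 5, u_{i+1} = (u_i − a_{v+i})/5:
  u_0 = 17/13;  a_2 = 4;  u_1 = (u_0 − 4)/5 = -7/13
  u_1 = -7/13;  a_3 = 1;  u_2 = (u_1 − 1)/5 = -4/13
  u_2 = -4/13;  a_4 = 2;  u_3 = (u_2 − 2)/5 = -6/13
  u_3 = -6/13;  a_5 = 3;  u_4 = (u_3 − 3)/5 = -9/13
Digits: (0, 0, 4, 1, 2, 3).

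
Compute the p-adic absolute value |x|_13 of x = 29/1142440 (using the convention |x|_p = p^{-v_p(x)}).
|29/1142440|_13 = 28561

Step 1 — compute v_13(x) by factoring powers of 13 out of the numerator and denominator: v_13(29/1142440) = -4. Step 2 — apply |x|_p = p^{-v_p(x)} = 13^{4} = 28561.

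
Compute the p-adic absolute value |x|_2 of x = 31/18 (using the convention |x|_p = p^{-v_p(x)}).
|31/18|_2 = 2

Step 1 — compute v_2(x) by factoring powers of 2 out of the numerator and denominator: v_2(31/18) = -1. Step 2 — apply |x|_p = p^{-v_p(x)} = 2^{1} = 2.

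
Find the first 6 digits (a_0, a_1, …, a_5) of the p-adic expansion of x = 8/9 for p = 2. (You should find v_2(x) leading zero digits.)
(a_0, …, a_5) = (0, 0, 0, 1, 0, 0)

v_2(8/9) = 3, so a_0 = ... = a_2 = 0. Factor out: x = 2^3 · u with u = 1/9 a unit in ℤ_2. Expand u iteratively via a_{v+i} = u_i mod 2, u_{i+1} = (u_i − a_{v+i})/2:
  u_0 = 1/9;  a_3 = 1;  u_1 = (u_0 − 1)/2 = -4/9
  u_1 = -4/9;  a_4 = 0;  u_2 = (u_1 − 0)/2 = -2/9
  u_2 = -2/9;  a_5 = 0;  u_3 = (u_2 − 0)/2 = -1/9
Digits: (0, 0, 0, 1, 0, 0).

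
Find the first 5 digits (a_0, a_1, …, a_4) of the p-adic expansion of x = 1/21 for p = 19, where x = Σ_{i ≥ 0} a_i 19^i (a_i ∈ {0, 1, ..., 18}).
(a_0, …, a_4) = (10, 4, 7, 15, 1)

v_19(1/21) = 0 (numerator and denominator both coprime to 19), so x ∈ ℤ_19^×. Compute digits iteratively via a_i = x_i mod 19, x_{i+1} = (x_i − a_i)/19, with x_0 = x:
  x_0 = 1/21;  a_0 = 10;  x_1 = (x_0 − 10)/19 = -11/21
  x_1 = -11/21;  a_1 = 4;  x_2 = (x_1 − 4)/19 = -5/21
  x_2 = -5/21;  a_2 = 7;  x_3 = (x_2 − 7)/19 = -8/21
  x_3 = -8/21;  a_3 = 15;  x_4 = (x_3 − 15)/19 = -17/21
  x_4 = -17/21;  a_4 = 1;  x_5 = (x_4 − 1)/19 = -2/21
Digits: (10, 4, 7, 15, 1).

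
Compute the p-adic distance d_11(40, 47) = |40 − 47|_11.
d_11(40, 47) = 1

Step 1 — x − y = 40 − 47 = -7. Step 2 — v_11(-7) = 0 (factor: -7 = −(11^0 · 7); the sign does not affect v_p). Step 3 — |x − y|_11 = 11^{0} = 1.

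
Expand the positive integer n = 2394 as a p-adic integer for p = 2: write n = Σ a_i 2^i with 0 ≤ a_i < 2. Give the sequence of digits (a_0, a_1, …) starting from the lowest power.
(a_0, a_1, …) = (0, 1, 0, 1, 1, 0, 1, 0, 1, 0, 0, 1)

Repeated division by 2 gives the digits low-to-high: 2394 = 1·2^1 + 1·2^3 + 1·2^4 + 1·2^6 + 1·2^8 + 1·2^11. Digit sequence: (0, 1, 0, 1, 1, 0, 1, 0, 1, 0, 0, 1).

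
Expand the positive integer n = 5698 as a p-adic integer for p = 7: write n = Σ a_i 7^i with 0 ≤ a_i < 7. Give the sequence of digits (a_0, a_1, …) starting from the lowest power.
(a_0, a_1, …) = (0, 2, 4, 2, 2)

Repeated division by 7 gives the digits low-to-high: 5698 = 2·7^1 + 4·7^2 + 2·7^3 + 2·7^4. Digit sequence: (0, 2, 4, 2, 2).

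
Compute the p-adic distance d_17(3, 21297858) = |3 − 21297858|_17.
d_17(3, 21297858) = 1/1419857

Step 1 — x − y = 3 − 21297858 = -21297855. Step 2 — v_17(-21297855) = 5 (factor: -21297855 = −(17^5 · 15); the sign does not affect v_p). Step 3 — |x − y|_17 = 17^{-5} = 1/1419857.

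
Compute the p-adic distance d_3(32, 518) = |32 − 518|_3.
d_3(32, 518) = 1/243

Step 1 — x − y = 32 − 518 = -486. Step 2 — v_3(-486) = 5 (factor: -486 = −(3^5 · 2); the sign does not affect v_p). Step 3 — |x − y|_3 = 3^{-5} = 1/243.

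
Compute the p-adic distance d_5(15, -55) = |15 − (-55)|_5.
d_5(15, -55) = 1/5

Step 1 — x − y = 15 − (-55) = 70. Step 2 — v_5(70) = 1 (factor: 70 = (5^1 · 14); the sign does not affect v_p). Step 3 — |x − y|_5 = 5^{-1} = 1/5.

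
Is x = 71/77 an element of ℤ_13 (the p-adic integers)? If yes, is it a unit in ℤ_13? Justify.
x ∈ ℤ_13^× (unit); v_13(x) = 0

ℤ_13 = {x ∈ ℚ_13 : v_13(x) ≥ 0} and ℤ_13^× = {x ∈ ℤ_13 : v_13(x) = 0}. Here v_13(71/77) = v_13(num) − v_13(den) = 0; compare against these criteria.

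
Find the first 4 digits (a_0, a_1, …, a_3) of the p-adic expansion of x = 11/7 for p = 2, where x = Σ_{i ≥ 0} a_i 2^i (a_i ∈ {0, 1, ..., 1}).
(a_0, …, a_3) = (1, 0, 1, 1)

v_2(11/7) = 0 (numerator and denominator both coprime to 2), so x ∈ ℤ_2^×. Compute digits iteratively via a_i = x_i mod 2, x_{i+1} = (x_i − a_i)/2, with x_0 = x:
  x_0 = 11/7;  a_0 = 1;  x_1 = (x_0 − 1)/2 = 2/7
  x_1 = 2/7;  a_1 = 0;  x_2 = (x_1 − 0)/2 = 1/7
  x_2 = 1/7;  a_2 = 1;  x_3 = (x_2 − 1)/2 = -3/7
  x_3 = -3/7;  a_3 = 1;  x_4 = (x_3 − 1)/2 = -5/7
Digits: (1, 0, 1, 1).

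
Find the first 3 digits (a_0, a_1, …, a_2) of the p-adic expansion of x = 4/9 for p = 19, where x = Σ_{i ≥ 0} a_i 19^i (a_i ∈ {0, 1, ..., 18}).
(a_0, …, a_2) = (11, 10, 10)

v_19(4/9) = 0 (numerator and denominator both coprime to 19), so x ∈ ℤ_19^×. Compute digits iteratively via a_i = x_i mod 19, x_{i+1} = (x_i − a_i)/19, with x_0 = x:
  x_0 = 4/9;  a_0 = 11;  x_1 = (x_0 − 11)/19 = -5/9
  x_1 = -5/9;  a_1 = 10;  x_2 = (x_1 − 10)/19 = -5/9
  x_2 = -5/9;  a_2 = 10;  x_3 = (x_2 − 10)/19 = -5/9
Digits: (11, 10, 10).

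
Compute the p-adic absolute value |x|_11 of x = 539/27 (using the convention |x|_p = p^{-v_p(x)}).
|539/27|_11 = 1/11

Step 1 — compute v_11(x) by factoring powers of 11 out of the numerator and denominator: v_11(539/27) = 1. Step 2 — apply |x|_p = p^{-v_p(x)} = 11^{-1} = 1/11.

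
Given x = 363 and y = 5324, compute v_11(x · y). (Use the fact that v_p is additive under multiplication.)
v_11(1932612) = 5

v_p(x) = 2 (factor: 363 = 11^2 · 3); v_p(y) = 3 (factor: 5324 = 11^3 · 4). Additivity: v_p(xy) = v_p(x) + v_p(y) = 2 + 3 = 5. (Direct check: xy = 1932612 = 11^5 · (12).)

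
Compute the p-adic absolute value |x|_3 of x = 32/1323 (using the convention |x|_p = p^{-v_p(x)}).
|32/1323|_3 = 27

Step 1 — compute v_3(x) by factoring powers of 3 out of the numerator and denominator: v_3(32/1323) = -3. Step 2 — apply |x|_p = p^{-v_p(x)} = 3^{3} = 27.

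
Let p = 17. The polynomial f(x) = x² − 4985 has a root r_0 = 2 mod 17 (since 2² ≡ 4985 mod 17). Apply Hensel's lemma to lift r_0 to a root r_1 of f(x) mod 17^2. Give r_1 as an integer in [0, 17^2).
r_1 = 19 (mod 289)

Hensel's recurrence: r_{i+1} = r_i − f(r_i)·(f′(r_i))^{-1} mod 17^{i+2}, with f′(x) = 2x. Iterate:
  r_0 = 2 (mod 17)
  r_1 = 19 (mod 289)
Final: r_1 = 19, and one checks f(r_1) ≡ 0 mod 17^2.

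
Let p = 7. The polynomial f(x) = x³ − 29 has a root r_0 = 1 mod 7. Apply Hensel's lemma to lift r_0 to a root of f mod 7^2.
r_1 = 43 (mod 49)

Hensel: r_{i+1} = r_i − f(r_i)/f′(r_i) mod 7^{i+2}, where f′(x) = 3x². Iterate:
  r_0 = 1 (mod 7)
  r_1 = 43 (mod 49)
Final: r = 43 with f(r) ≡ 0 mod 7^2.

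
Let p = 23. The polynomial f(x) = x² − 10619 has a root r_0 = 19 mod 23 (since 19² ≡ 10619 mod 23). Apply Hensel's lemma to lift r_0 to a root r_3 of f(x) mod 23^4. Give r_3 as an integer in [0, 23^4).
r_3 = 203063 (mod 279841)

Hensel's recurrence: r_{i+1} = r_i − f(r_i)·(f′(r_i))^{-1} mod 23^{i+2}, with f′(x) = 2x. Iterate:
  r_0 = 19 (mod 23)
  r_1 = 456 (mod 529)
  r_2 = 8391 (mod 12167)
  r_3 = 203063 (mod 279841)
Final: r_3 = 203063, and one checks f(r_3) ≡ 0 mod 23^4.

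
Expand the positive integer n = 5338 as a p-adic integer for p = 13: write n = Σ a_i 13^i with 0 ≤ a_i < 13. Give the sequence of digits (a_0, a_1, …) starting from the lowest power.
(a_0, a_1, …) = (8, 7, 5, 2)

Repeated division by 13 gives the digits low-to-high: 5338 = 8 + 7·13^1 + 5·13^2 + 2·13^3. Digit sequence: (8, 7, 5, 2).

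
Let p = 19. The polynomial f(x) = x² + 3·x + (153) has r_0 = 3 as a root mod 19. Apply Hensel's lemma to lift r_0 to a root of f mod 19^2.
r_1 = 345 (mod 361)

Hensel: r_{i+1} = r_i − f(r_i)·(f′(r_i))^{-1} mod 19^{i+2}, f′(x) = 2x + 3. Iterate:
  r_0 = 3 (mod 19)
  r_1 = 345 (mod 361)
Final: r = 345 satisfies f(r) ≡ 0 mod 19^2.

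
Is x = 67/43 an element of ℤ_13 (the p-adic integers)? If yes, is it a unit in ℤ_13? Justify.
x ∈ ℤ_13^× (unit); v_13(x) = 0

ℤ_13 = {x ∈ ℚ_13 : v_13(x) ≥ 0} and ℤ_13^× = {x ∈ ℤ_13 : v_13(x) = 0}. Here v_13(67/43) = v_13(num) − v_13(den) = 0; compare against these criteria.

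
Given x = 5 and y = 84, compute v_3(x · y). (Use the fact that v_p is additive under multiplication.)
v_3(420) = 1

v_p(x) = 0 (factor: 5 = 3^0 · 5); v_p(y) = 1 (factor: 84 = 3^1 · 28). Additivity: v_p(xy) = v_p(x) + v_p(y) = 0 + 1 = 1. (Direct check: xy = 420 = 3^1 · (140).)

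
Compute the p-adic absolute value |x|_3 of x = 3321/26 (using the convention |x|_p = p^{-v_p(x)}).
|3321/26|_3 = 1/81

Step 1 — compute v_3(x) by factoring powers of 3 out of the numerator and denominator: v_3(3321/26) = 4. Step 2 — apply |x|_p = p^{-v_p(x)} = 3^{-4} = 1/81.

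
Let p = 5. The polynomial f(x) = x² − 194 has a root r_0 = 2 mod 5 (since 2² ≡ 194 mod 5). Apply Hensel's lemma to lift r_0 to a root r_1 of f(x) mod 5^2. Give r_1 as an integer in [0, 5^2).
r_1 = 12 (mod 25)

Hensel's recurrence: r_{i+1} = r_i − f(r_i)·(f′(r_i))^{-1} mod 5^{i+2}, with f′(x) = 2x. Iterate:
  r_0 = 2 (mod 5)
  r_1 = 12 (mod 25)
Final: r_1 = 12, and one checks f(r_1) ≡ 0 mod 5^2.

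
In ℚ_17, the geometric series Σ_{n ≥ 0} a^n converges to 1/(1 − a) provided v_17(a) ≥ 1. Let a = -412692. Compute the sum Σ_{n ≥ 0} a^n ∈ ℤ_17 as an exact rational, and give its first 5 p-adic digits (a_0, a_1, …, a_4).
Σ a^n = 1/(1 − a) = 1/412693;  first 5 digits = (1, 0, 0, 1, 12)

v_17(a) = 3 ≥ 1, so the series converges in ℤ_17 to 1/(1 − a) = 1/(1 − (-412692)) = 1/412693. Expand this rational in ℤ_17: compute digits iteratively via d_i = x_i mod 17, x_{i+1} = (x_i − d_i)/17. The first 5 digits are (1, 0, 0, 1, 12).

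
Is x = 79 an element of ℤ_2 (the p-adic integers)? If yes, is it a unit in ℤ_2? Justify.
x ∈ ℤ_2^× (unit); v_2(x) = 0

ℤ_2 = {x ∈ ℚ_2 : v_2(x) ≥ 0} and ℤ_2^× = {x ∈ ℤ_2 : v_2(x) = 0}. Here v_2(79) = v_2(num) − v_2(den) = 0; compare against these criteria.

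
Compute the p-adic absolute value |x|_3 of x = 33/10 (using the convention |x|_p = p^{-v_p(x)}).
|33/10|_3 = 1/3

Step 1 — compute v_3(x) by factoring powers of 3 out of the numerator and denominator: v_3(33/10) = 1. Step 2 — apply |x|_p = p^{-v_p(x)} = 3^{-1} = 1/3.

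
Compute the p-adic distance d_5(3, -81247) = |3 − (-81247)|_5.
d_5(3, -81247) = 1/3125

Step 1 — x − y = 3 − (-81247) = 81250. Step 2 — v_5(81250) = 5 (factor: 81250 = (5^5 · 26); the sign does not affect v_p). Step 3 — |x − y|_5 = 5^{-5} = 1/3125.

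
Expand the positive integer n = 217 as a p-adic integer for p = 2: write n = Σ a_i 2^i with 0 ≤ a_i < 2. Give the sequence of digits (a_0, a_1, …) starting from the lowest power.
(a_0, a_1, …) = (1, 0, 0, 1, 1, 0, 1, 1)

Repeated division by 2 gives the digits low-to-high: 217 = 1 + 1·2^3 + 1·2^4 + 1·2^6 + 1·2^7. Digit sequence: (1, 0, 0, 1, 1, 0, 1, 1).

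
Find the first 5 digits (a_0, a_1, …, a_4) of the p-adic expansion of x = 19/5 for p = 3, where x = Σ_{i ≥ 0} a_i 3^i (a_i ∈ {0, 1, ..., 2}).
(a_0, …, a_4) = (2, 0, 2, 0, 1)

v_3(19/5) = 0 (numerator and denominator both coprime to 3), so x ∈ ℤ_3^×. Compute digits iteratively via a_i = x_i mod 3, x_{i+1} = (x_i − a_i)/3, with x_0 = x:
  x_0 = 19/5;  a_0 = 2;  x_1 = (x_0 − 2)/3 = 3/5
  x_1 = 3/5;  a_1 = 0;  x_2 = (x_1 − 0)/3 = 1/5
  x_2 = 1/5;  a_2 = 2;  x_3 = (x_2 − 2)/3 = -3/5
  x_3 = -3/5;  a_3 = 0;  x_4 = (x_3 − 0)/3 = -1/5
  x_4 = -1/5;  a_4 = 1;  x_5 = (x_4 − 1)/3 = -2/5
Digits: (2, 0, 2, 0, 1).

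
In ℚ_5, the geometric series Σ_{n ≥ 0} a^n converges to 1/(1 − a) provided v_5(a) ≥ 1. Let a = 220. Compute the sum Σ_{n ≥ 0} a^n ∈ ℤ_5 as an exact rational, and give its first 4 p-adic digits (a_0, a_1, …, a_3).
Σ a^n = 1/(1 − a) = -1/219;  first 4 digits = (1, 4, 4, 2)

v_5(a) = 1 ≥ 1, so the series converges in ℤ_5 to 1/(1 − a) = 1/(1 − 220) = -1/219. Expand this rational in ℤ_5: compute digits iteratively via d_i = x_i mod 5, x_{i+1} = (x_i − d_i)/5. The first 4 digits are (1, 4, 4, 2).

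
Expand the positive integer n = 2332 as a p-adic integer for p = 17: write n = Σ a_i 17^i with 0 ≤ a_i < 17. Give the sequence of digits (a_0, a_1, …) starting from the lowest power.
(a_0, a_1, …) = (3, 1, 8)

Repeated division by 17 gives the digits low-to-high: 2332 = 3 + 1·17^1 + 8·17^2. Digit sequence: (3, 1, 8).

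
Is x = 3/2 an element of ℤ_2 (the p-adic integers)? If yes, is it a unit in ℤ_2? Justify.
x ∉ ℤ_2 (v_2(x) = -1 < 0)

ℤ_2 = {x ∈ ℚ_2 : v_2(x) ≥ 0} and ℤ_2^× = {x ∈ ℤ_2 : v_2(x) = 0}. Here v_2(3/2) = v_2(num) − v_2(den) = -1; compare against these criteria.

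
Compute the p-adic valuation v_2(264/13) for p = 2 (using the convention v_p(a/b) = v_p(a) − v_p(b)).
v_2(264/13) = 3

Factor powers of 2 from the numerator and denominator of the reduced fraction: 264 = 2^3 · 33 and 13 = 2^0 · 13. Apply v_p(a/b) = v_p(a) − v_p(b): v_2(264/13) = 3 − 0 = 3.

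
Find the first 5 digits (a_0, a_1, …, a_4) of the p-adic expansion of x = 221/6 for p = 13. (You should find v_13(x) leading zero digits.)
(a_0, …, a_4) = (0, 5, 2, 2, 2)

v_13(221/6) = 1, so a_0 = ... = a_0 = 0. Factor out: x = 13^1 · u with u = 17/6 a unit in ℤ_13. Expand u iteratively via a_{v+i} = u_i mod 13, u_{i+1} = (u_i − a_{v+i})/13:
  u_0 = 17/6;  a_1 = 5;  u_1 = (u_0 − 5)/13 = -1/6
  u_1 = -1/6;  a_2 = 2;  u_2 = (u_1 − 2)/13 = -1/6
  u_2 = -1/6;  a_3 = 2;  u_3 = (u_2 − 2)/13 = -1/6
  u_3 = -1/6;  a_4 = 2;  u_4 = (u_3 − 2)/13 = -1/6
Digits: (0, 5, 2, 2, 2).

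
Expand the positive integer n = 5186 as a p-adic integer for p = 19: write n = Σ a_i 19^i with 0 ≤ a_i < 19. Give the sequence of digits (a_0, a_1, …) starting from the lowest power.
(a_0, a_1, …) = (18, 6, 14)

Repeated division by 19 gives the digits low-to-high: 5186 = 18 + 6·19^1 + 14·19^2. Digit sequence: (18, 6, 14).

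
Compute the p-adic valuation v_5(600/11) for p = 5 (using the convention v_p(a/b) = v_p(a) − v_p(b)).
v_5(600/11) = 2

Factor powers of 5 from the numerator and denominator of the reduced fraction: 600 = 5^2 · 24 and 11 = 5^0 · 11. Apply v_p(a/b) = v_p(a) − v_p(b): v_5(600/11) = 2 − 0 = 2.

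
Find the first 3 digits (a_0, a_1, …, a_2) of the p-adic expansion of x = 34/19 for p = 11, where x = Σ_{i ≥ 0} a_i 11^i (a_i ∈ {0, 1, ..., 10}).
(a_0, …, a_2) = (7, 3, 2)

v_11(34/19) = 0 (numerator and denominator both coprime to 11), so x ∈ ℤ_11^×. Compute digits iteratively via a_i = x_i mod 11, x_{i+1} = (x_i − a_i)/11, with x_0 = x:
  x_0 = 34/19;  a_0 = 7;  x_1 = (x_0 − 7)/11 = -9/19
  x_1 = -9/19;  a_1 = 3;  x_2 = (x_1 − 3)/11 = -6/19
  x_2 = -6/19;  a_2 = 2;  x_3 = (x_2 − 2)/11 = -4/19
Digits: (7, 3, 2).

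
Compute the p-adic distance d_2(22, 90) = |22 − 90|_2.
d_2(22, 90) = 1/4

Step 1 — x − y = 22 − 90 = -68. Step 2 — v_2(-68) = 2 (factor: -68 = −(2^2 · 17); the sign does not affect v_p). Step 3 — |x − y|_2 = 2^{-2} = 1/4.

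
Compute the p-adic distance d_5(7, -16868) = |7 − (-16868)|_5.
d_5(7, -16868) = 1/625

Step 1 — x − y = 7 − (-16868) = 16875. Step 2 — v_5(16875) = 4 (factor: 16875 = (5^4 · 27); the sign does not affect v_p). Step 3 — |x − y|_5 = 5^{-4} = 1/625.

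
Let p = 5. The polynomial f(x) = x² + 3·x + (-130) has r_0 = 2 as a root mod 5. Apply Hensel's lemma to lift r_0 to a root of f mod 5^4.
r_3 = 612 (mod 625)

Hensel: r_{i+1} = r_i − f(r_i)·(f′(r_i))^{-1} mod 5^{i+2}, f′(x) = 2x + 3. Iterate:
  r_0 = 2 (mod 5)
  r_1 = 12 (mod 25)
  r_2 = 112 (mod 125)
  r_3 = 612 (mod 625)
Final: r = 612 satisfies f(r) ≡ 0 mod 5^4.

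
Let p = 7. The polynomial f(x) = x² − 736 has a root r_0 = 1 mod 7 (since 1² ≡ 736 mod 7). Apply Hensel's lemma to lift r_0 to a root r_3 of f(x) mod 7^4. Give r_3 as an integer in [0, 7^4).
r_3 = 1569 (mod 2401)

Hensel's recurrence: r_{i+1} = r_i − f(r_i)·(f′(r_i))^{-1} mod 7^{i+2}, with f′(x) = 2x. Iterate:
  r_0 = 1 (mod 7)
  r_1 = 1 (mod 49)
  r_2 = 197 (mod 343)
  r_3 = 1569 (mod 2401)
Final: r_3 = 1569, and one checks f(r_3) ≡ 0 mod 7^4.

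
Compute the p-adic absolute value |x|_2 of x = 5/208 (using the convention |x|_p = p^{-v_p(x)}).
|5/208|_2 = 16

Step 1 — compute v_2(x) by factoring powers of 2 out of the numerator and denominator: v_2(5/208) = -4. Step 2 — apply |x|_p = p^{-v_p(x)} = 2^{4} = 16.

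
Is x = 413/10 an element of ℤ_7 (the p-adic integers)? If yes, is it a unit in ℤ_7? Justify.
x ∈ ℤ_7 but not a unit; v_7(x) = 1 > 0

ℤ_7 = {x ∈ ℚ_7 : v_7(x) ≥ 0} and ℤ_7^× = {x ∈ ℤ_7 : v_7(x) = 0}. Here v_7(413/10) = v_7(num) − v_7(den) = 1; compare against these criteria.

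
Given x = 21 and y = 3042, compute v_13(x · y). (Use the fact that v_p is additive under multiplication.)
v_13(63882) = 2

v_p(x) = 0 (factor: 21 = 13^0 · 21); v_p(y) = 2 (factor: 3042 = 13^2 · 18). Additivity: v_p(xy) = v_p(x) + v_p(y) = 0 + 2 = 2. (Direct check: xy = 63882 = 13^2 · (378).)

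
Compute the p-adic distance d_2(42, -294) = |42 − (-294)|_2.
d_2(42, -294) = 1/16

Step 1 — x − y = 42 − (-294) = 336. Step 2 — v_2(336) = 4 (factor: 336 = (2^4 · 21); the sign does not affect v_p). Step 3 — |x − y|_2 = 2^{-4} = 1/16.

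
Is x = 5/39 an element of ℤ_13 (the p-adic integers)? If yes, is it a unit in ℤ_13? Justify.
x ∉ ℤ_13 (v_13(x) = -1 < 0)

ℤ_13 = {x ∈ ℚ_13 : v_13(x) ≥ 0} and ℤ_13^× = {x ∈ ℤ_13 : v_13(x) = 0}. Here v_13(5/39) = v_13(num) − v_13(den) = -1; compare against these criteria.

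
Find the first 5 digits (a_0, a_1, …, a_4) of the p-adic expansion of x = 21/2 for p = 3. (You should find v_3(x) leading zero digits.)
(a_0, …, a_4) = (0, 2, 2, 1, 1)

v_3(21/2) = 1, so a_0 = ... = a_0 = 0. Factor out: x = 3^1 · u with u = 7/2 a unit in ℤ_3. Expand u iteratively via a_{v+i} = u_i mod 3, u_{i+1} = (u_i − a_{v+i})/3:
  u_0 = 7/2;  a_1 = 2;  u_1 = (u_0 − 2)/3 = 1/2
  u_1 = 1/2;  a_2 = 2;  u_2 = (u_1 − 2)/3 = -1/2
  u_2 = -1/2;  a_3 = 1;  u_3 = (u_2 − 1)/3 = -1/2
  u_3 = -1/2;  a_4 = 1;  u_4 = (u_3 − 1)/3 = -1/2
Digits: (0, 2, 2, 1, 1).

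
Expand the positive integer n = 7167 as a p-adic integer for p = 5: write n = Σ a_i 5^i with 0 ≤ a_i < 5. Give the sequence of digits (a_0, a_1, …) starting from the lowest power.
(a_0, a_1, …) = (2, 3, 1, 2, 1, 2)

Repeated division by 5 gives the digits low-to-high: 7167 = 2 + 3·5^1 + 1·5^2 + 2·5^3 + 1·5^4 + 2·5^5. Digit sequence: (2, 3, 1, 2, 1, 2).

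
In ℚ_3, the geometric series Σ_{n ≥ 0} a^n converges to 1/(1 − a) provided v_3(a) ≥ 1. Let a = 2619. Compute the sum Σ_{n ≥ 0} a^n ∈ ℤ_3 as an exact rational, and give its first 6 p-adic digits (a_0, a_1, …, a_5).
Σ a^n = 1/(1 − a) = -1/2618;  first 6 digits = (1, 0, 0, 1, 2, 1)

v_3(a) = 3 ≥ 1, so the series converges in ℤ_3 to 1/(1 − a) = 1/(1 − 2619) = -1/2618. Expand this rational in ℤ_3: compute digits iteratively via d_i = x_i mod 3, x_{i+1} = (x_i − d_i)/3. The first 6 digits are (1, 0, 0, 1, 2, 1).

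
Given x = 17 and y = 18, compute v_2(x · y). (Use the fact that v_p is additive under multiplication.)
v_2(306) = 1

v_p(x) = 0 (factor: 17 = 2^0 · 17); v_p(y) = 1 (factor: 18 = 2^1 · 9). Additivity: v_p(xy) = v_p(x) + v_p(y) = 0 + 1 = 1. (Direct check: xy = 306 = 2^1 · (153).)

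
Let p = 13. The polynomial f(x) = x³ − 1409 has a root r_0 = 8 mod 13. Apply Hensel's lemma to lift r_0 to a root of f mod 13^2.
r_1 = 47 (mod 169)

Hensel: r_{i+1} = r_i − f(r_i)/f′(r_i) mod 13^{i+2}, where f′(x) = 3x². Iterate:
  r_0 = 8 (mod 13)
  r_1 = 47 (mod 169)
Final: r = 47 with f(r) ≡ 0 mod 13^2.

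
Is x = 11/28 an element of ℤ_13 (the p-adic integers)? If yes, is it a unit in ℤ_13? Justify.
x ∈ ℤ_13^× (unit); v_13(x) = 0

ℤ_13 = {x ∈ ℚ_13 : v_13(x) ≥ 0} and ℤ_13^× = {x ∈ ℤ_13 : v_13(x) = 0}. Here v_13(11/28) = v_13(num) − v_13(den) = 0; compare against these criteria.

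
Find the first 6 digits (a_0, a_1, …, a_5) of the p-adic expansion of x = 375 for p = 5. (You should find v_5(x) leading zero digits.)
(a_0, …, a_5) = (0, 0, 0, 3, 0, 0)

v_5(375) = 3, so a_0 = ... = a_2 = 0. Factor out: x = 5^3 · u with u = 3 a unit in ℤ_5. Expand u iteratively via a_{v+i} = u_i mod 5, u_{i+1} = (u_i − a_{v+i})/5:
  u_0 = 3;  a_3 = 3;  u_1 = (u_0 − 3)/5 = 0
  u_1 = 0;  a_4 = 0;  u_2 = (u_1 − 0)/5 = 0
  u_2 = 0;  a_5 = 0;  u_3 = (u_2 − 0)/5 = 0
Digits: (0, 0, 0, 3, 0, 0).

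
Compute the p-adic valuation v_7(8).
v_7(8) = 0

v_7(n) is the largest exponent k such that 7^k divides n. Factor out: 8 = 7^0 · 8. (Sign doesn't affect v_p.) So v_7(8) = 0.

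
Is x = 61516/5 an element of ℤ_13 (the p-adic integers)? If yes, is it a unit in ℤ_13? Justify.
x ∈ ℤ_13 but not a unit; v_13(x) = 3 > 0

ℤ_13 = {x ∈ ℚ_13 : v_13(x) ≥ 0} and ℤ_13^× = {x ∈ ℤ_13 : v_13(x) = 0}. Here v_13(61516/5) = v_13(num) − v_13(den) = 3; compare against these criteria.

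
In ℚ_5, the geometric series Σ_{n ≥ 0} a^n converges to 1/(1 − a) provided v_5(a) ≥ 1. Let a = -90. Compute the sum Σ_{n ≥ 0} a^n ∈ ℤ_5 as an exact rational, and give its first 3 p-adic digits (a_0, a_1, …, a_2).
Σ a^n = 1/(1 − a) = 1/91;  first 3 digits = (1, 2, 0)

v_5(a) = 1 ≥ 1, so the series converges in ℤ_5 to 1/(1 − a) = 1/(1 − (-90)) = 1/91. Expand this rational in ℤ_5: compute digits iteratively via d_i = x_i mod 5, x_{i+1} = (x_i − d_i)/5. The first 3 digits are (1, 2, 0).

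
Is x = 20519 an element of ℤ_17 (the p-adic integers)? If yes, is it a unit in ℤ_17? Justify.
x ∈ ℤ_17 but not a unit; v_17(x) = 2 > 0

ℤ_17 = {x ∈ ℚ_17 : v_17(x) ≥ 0} and ℤ_17^× = {x ∈ ℤ_17 : v_17(x) = 0}. Here v_17(20519) = v_17(num) − v_17(den) = 2; compare against these criteria.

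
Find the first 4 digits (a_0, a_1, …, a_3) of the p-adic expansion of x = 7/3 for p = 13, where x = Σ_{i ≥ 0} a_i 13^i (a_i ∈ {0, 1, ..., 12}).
(a_0, …, a_3) = (11, 8, 8, 8)

v_13(7/3) = 0 (numerator and denominator both coprime to 13), so x ∈ ℤ_13^×. Compute digits iteratively via a_i = x_i mod 13, x_{i+1} = (x_i − a_i)/13, with x_0 = x:
  x_0 = 7/3;  a_0 = 11;  x_1 = (x_0 − 11)/13 = -2/3
  x_1 = -2/3;  a_1 = 8;  x_2 = (x_1 − 8)/13 = -2/3
  x_2 = -2/3;  a_2 = 8;  x_3 = (x_2 − 8)/13 = -2/3
  x_3 = -2/3;  a_3 = 8;  x_4 = (x_3 − 8)/13 = -2/3
Digits: (11, 8, 8, 8).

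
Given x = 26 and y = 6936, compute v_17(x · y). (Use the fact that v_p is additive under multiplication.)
v_17(180336) = 2

v_p(x) = 0 (factor: 26 = 17^0 · 26); v_p(y) = 2 (factor: 6936 = 17^2 · 24). Additivity: v_p(xy) = v_p(x) + v_p(y) = 0 + 2 = 2. (Direct check: xy = 180336 = 17^2 · (624).)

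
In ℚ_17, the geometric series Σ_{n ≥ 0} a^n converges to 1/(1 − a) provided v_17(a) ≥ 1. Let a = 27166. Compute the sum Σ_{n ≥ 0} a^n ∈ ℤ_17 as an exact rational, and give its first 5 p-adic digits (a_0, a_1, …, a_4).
Σ a^n = 1/(1 − a) = -1/27165;  first 5 digits = (1, 0, 9, 5, 13)

v_17(a) = 2 ≥ 1, so the series converges in ℤ_17 to 1/(1 − a) = 1/(1 − 27166) = -1/27165. Expand this rational in ℤ_17: compute digits iteratively via d_i = x_i mod 17, x_{i+1} = (x_i − d_i)/17. The first 5 digits are (1, 0, 9, 5, 13).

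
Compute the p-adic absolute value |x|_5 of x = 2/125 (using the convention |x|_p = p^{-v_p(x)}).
|2/125|_5 = 125

Step 1 — compute v_5(x) by factoring powers of 5 out of the numerator and denominator: v_5(2/125) = -3. Step 2 — apply |x|_p = p^{-v_p(x)} = 5^{3} = 125.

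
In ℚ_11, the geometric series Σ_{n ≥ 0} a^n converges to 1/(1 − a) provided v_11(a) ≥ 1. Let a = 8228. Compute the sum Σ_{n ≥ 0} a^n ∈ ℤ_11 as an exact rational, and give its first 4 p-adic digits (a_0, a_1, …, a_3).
Σ a^n = 1/(1 − a) = -1/8227;  first 4 digits = (1, 0, 2, 6)

v_11(a) = 2 ≥ 1, so the series converges in ℤ_11 to 1/(1 − a) = 1/(1 − 8228) = -1/8227. Expand this rational in ℤ_11: compute digits iteratively via d_i = x_i mod 11, x_{i+1} = (x_i − d_i)/11. The first 4 digits are (1, 0, 2, 6).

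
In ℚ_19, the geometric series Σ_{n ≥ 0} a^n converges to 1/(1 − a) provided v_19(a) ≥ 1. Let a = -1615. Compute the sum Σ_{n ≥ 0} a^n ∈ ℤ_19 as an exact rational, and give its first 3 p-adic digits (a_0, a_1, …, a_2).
Σ a^n = 1/(1 − a) = 1/1616;  first 3 digits = (1, 10, 0)

v_19(a) = 1 ≥ 1, so the series converges in ℤ_19 to 1/(1 − a) = 1/(1 − (-1615)) = 1/1616. Expand this rational in ℤ_19: compute digits iteratively via d_i = x_i mod 19, x_{i+1} = (x_i − d_i)/19. The first 3 digits are (1, 10, 0).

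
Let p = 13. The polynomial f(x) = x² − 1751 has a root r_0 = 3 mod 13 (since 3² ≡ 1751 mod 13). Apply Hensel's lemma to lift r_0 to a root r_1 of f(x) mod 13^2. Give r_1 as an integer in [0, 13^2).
r_1 = 68 (mod 169)

Hensel's recurrence: r_{i+1} = r_i − f(r_i)·(f′(r_i))^{-1} mod 13^{i+2}, with f′(x) = 2x. Iterate:
  r_0 = 3 (mod 13)
  r_1 = 68 (mod 169)
Final: r_1 = 68, and one checks f(r_1) ≡ 0 mod 13^2.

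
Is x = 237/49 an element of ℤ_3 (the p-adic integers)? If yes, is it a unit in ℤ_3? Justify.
x ∈ ℤ_3 but not a unit; v_3(x) = 1 > 0

ℤ_3 = {x ∈ ℚ_3 : v_3(x) ≥ 0} and ℤ_3^× = {x ∈ ℤ_3 : v_3(x) = 0}. Here v_3(237/49) = v_3(num) − v_3(den) = 1; compare against these criteria.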